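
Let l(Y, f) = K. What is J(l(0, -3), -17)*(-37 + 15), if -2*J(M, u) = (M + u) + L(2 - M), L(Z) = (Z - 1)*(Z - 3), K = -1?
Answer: -198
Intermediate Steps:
L(Z) = (-1 + Z)*(-3 + Z)
l(Y, f) = -1
J(M, u) = 5/2 - 5*M/2 - u/2 - (2 - M)**2/2 (J(M, u) = -((M + u) + (3 + (2 - M)**2 - 4*(2 - M)))/2 = -((M + u) + (3 + (2 - M)**2 + (-8 + 4*M)))/2 = -((M + u) + (-5 + (2 - M)**2 + 4*M))/2 = -(-5 + u + (2 - M)**2 + 5*M)/2 = 5/2 - 5*M/2 - u/2 - (2 - M)**2/2)
J(l(0, -3), -17)*(-37 + 15) = (1/2 - 1/2*(-1) - 1/2*(-17) - 1/2*(-1)**2)*(-37 + 15) = (1/2 + 1/2 + 17/2 - 1/2*1)*(-22) = (1/2 + 1/2 + 17/2 - 1/2)*(-22) = 9*(-22) = -198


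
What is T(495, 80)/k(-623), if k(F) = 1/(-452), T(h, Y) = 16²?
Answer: -115712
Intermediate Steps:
T(h, Y) = 256
k(F) = -1/452
T(495, 80)/k(-623) = 256/(-1/452) = 256*(-452) = -115712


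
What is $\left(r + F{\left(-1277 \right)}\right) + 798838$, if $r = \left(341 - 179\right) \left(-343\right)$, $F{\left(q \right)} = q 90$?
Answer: $628342$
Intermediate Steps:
$F{\left(q \right)} = 90 q$
$r = -55566$ ($r = \left(341 - 179\right) \left(-343\right) = 162 \left(-343\right) = -55566$)
$\left(r + F{\left(-1277 \right)}\right) + 798838 = \left(-55566 + 90 \left(-1277\right)\right) + 798838 = \left(-55566 - 114930\right) + 798838 = -170496 + 798838 = 628342$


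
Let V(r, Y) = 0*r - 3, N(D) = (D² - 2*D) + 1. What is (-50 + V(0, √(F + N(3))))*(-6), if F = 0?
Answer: 318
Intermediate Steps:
N(D) = 1 + D² - 2*D
V(r, Y) = -3 (V(r, Y) = 0 - 3 = -3)
(-50 + V(0, √(F + N(3))))*(-6) = (-50 - 3)*(-6) = -53*(-6) = 318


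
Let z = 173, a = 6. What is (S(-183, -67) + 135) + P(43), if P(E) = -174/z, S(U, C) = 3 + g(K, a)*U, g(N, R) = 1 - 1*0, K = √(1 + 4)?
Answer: -7959/173 ≈ -46.006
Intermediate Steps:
K = √5 ≈ 2.2361
g(N, R) = 1 (g(N, R) = 1 + 0 = 1)
S(U, C) = 3 + U (S(U, C) = 3 + 1*U = 3 + U)
P(E) = -174/173
(S(-183, -67) + 135) + P(43) = ((3 - 183) + 135) - 174/173 = (-180 + 135) - 174/173 = -45 - 174/173 = -7959/173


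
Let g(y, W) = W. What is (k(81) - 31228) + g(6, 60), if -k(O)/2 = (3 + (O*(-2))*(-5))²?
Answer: -1353106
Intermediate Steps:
k(O) = -2*(3 + 10*O)² (k(O) = -2*(3 + (O*(-2))*(-5))² = -2*(3 - 2*O*(-5))² = -2*(3 + 10*O)²)
(k(81) - 31228) + g(6, 60) = (-2*(3 + 10*81)² - 31228) + 60 = (-2*(3 + 810)² - 31228) + 60 = (-2*813² - 31228) + 60 = (-2*660969 - 31228) + 60 = (-1321938 - 31228) + 60 = -1353166 + 60 = -1353106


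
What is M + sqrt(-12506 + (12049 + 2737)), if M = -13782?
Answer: -13782 + 2*sqrt(570) ≈ -13734.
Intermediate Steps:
M + sqrt(-12506 + (12049 + 2737)) = -13782 + sqrt(-12506 + (12049 + 2737)) = -13782 + sqrt(-12506 + 14786) = -13782 + sqrt(2280) = -13782 + 2*sqrt(570)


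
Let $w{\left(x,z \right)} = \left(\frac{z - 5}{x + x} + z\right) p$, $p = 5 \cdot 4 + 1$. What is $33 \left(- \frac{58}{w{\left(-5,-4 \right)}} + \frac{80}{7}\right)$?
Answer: $\frac{88220}{217} \approx 406.54$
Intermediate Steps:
$p = 21$ ($p = 20 + 1 = 21$)
$w{\left(x,z \right)} = 21 z + \frac{21 \left(-5 + z\right)}{2 x}$ ($w{\left(x,z \right)} = \left(\frac{z - 5}{x + x} + z\right) 21 = \left(\frac{-5 + z}{2 x} + z\right) 21 = \left(z + \frac{-5 + z}{2 x}\right) 21 = 21 z + \frac{21 \left(-5 + z\right)}{2 x}$)
$33 \left(- \frac{58}{w{\left(-5,-4 \right)}} + \frac{80}{7}\right) = 33 \left(- \frac{58}{\frac{21}{2} \frac{1}{-5} \left(-5 - 4 + 2 \left(-5\right) \left(-4\right)\right)} + \frac{80}{7}\right) = 33 \left(- \frac{58}{\frac{21}{2} \left(- \frac{1}{5}\right) \left(-5 - 4 + 40\right)} + 80 \cdot \frac{1}{7}\right) = 33 \left(- \frac{58}{\frac{21}{2} \left(- \frac{1}{5}\right) 31} + \frac{80}{7}\right) = 33 \left(- \frac{58}{- \frac{651}{10}} + \frac{80}{7}\right) = 33 \left(\left(-58\right) \left(- \frac{10}{651}\right) + \frac{80}{7}\right) = 33 \left(\frac{580}{651} + \frac{80}{7}\right) = 33 \cdot \frac{8020}{651} = \frac{88220}{217}$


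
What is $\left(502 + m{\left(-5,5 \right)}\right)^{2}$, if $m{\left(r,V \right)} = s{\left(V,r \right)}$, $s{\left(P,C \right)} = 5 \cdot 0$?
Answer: $252004$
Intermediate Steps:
$s{\left(P,C \right)} = 0$
$m{\left(r,V \right)} = 0$
$\left(502 + m{\left(-5,5 \right)}\right)^{2} = \left(502 + 0\right)^{2} = 502^{2} = 252004$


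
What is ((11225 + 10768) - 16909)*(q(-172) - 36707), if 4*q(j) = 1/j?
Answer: -32098364007/172 ≈ -1.8662e+8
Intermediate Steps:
q(j) = 1/(4*j)
((11225 + 10768) - 16909)*(q(-172) - 36707) = ((11225 + 10768) - 16909)*((¼)/(-172) - 36707) = (21993 - 16909)*((¼)*(-1/172) - 36707) = 5084*(-1/688 - 36707) = 5084*(-25254417/688) = -32098364007/172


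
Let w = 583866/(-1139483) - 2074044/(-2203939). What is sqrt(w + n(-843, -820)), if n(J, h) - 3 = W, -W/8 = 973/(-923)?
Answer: sqrt(63734926592688509039623802011705)/2317976994724651 ≈ 3.4441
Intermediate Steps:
W = 7784/923 (W = -7784/(-923) = -7784*(-1)/923 = -8*(-973/923) = 7784/923 ≈ 8.4334)
n(J, h) = 10553/923 (n(J, h) = 3 + 7784/923 = 10553/923)
w = 1076532831078/2511351023537 (w = 583866*(-1/1139483) - 2074044*(-1/2203939) = -583866/1139483 + 2074044/2203939 = 1076532831078/2511351023537 ≈ 0.42867)
sqrt(w + n(-843, -820)) = sqrt(1076532831078/2511351023537 + 10553/923) = sqrt(27495927154470955/2317976994724651) = sqrt(63734926592688509039623802011705)/2317976994724651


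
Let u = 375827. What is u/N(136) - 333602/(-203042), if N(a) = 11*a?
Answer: 38403867163/151875416 ≈ 252.86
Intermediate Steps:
u/N(136) - 333602/(-203042) = 375827/((11*136)) - 333602/(-203042) = 375827/1496 - 333602*(-1/203042) = 375827*(1/1496) + 166801/101521 = 375827/1496 + 166801/101521 = 38403867163/151875416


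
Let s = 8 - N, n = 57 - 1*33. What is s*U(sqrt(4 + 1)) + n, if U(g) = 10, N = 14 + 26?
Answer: -296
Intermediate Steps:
N = 40
n = 24 (n = 57 - 33 = 24)
s = -32 (s = 8 - 1*40 = 8 - 40 = -32)
s*U(sqrt(4 + 1)) + n = -32*10 + 24 = -320 + 24 = -296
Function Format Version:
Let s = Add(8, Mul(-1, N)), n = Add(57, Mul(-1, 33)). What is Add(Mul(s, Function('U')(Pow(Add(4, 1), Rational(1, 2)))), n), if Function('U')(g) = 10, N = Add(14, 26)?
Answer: -296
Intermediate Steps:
N = 40
n = 24 (n = Add(57, -33) = 24)
s = -32 (s = Add(8, Mul(-1, 40)) = Add(8, -40) = -32)
Add(Mul(s, Function('U')(Pow(Add(4, 1), Rational(1, 2)))), n) = Add(Mul(-32, 10), 24) = Add(-320, 24) = -296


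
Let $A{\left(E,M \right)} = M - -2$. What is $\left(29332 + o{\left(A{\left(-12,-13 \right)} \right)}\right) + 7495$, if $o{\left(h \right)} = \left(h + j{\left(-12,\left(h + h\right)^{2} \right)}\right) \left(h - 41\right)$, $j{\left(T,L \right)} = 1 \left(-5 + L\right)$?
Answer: $12491$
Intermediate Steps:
$j{\left(T,L \right)} = -5 + L$
$A{\left(E,M \right)} = 2 + M$ ($A{\left(E,M \right)} = M + 2 = 2 + M$)
$o{\left(h \right)} = \left(-41 + h\right) \left(-5 + h + 4 h^{2}\right)$ ($o{\left(h \right)} = \left(h + \left(-5 + \left(h + h\right)^{2}\right)\right) \left(h - 41\right) = \left(h + \left(-5 + \left(2 h\right)^{2}\right)\right) \left(-41 + h\right) = \left(h + \left(-5 + 4 h^{2}\right)\right) \left(-41 + h\right) = \left(-5 + h + 4 h^{2}\right) \left(-41 + h\right) = \left(-41 + h\right) \left(-5 + h + 4 h^{2}\right)$)
$\left(29332 + o{\left(A{\left(-12,-13 \right)} \right)}\right) + 7495 = \left(29332 + \left(205 - 163 \left(2 - 13\right)^{2} - 46 \left(2 - 13\right) + 4 \left(2 - 13\right)^{3}\right)\right) + 7495 = \left(29332 + \left(205 - 163 \left(-11\right)^{2} - -506 + 4 \left(-11\right)^{3}\right)\right) + 7495 = \left(29332 + \left(205 - 19723 + 506 + 4 \left(-1331\right)\right)\right) + 7495 = \left(29332 + \left(205 - 19723 + 506 - 5324\right)\right) + 7495 = \left(29332 - 24336\right) + 7495 = 4996 + 7495 = 12491$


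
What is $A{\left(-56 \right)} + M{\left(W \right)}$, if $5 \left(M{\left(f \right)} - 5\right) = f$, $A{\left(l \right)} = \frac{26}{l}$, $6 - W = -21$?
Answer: $\frac{1391}{140} \approx 9.9357$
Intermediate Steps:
$W = 27$ ($W = 6 - -21 = 6 + 21 = 27$)
$M{\left(f \right)} = 5 + \frac{f}{5}$
$A{\left(-56 \right)} + M{\left(W \right)} = \frac{26}{-56} + \left(5 + \frac{1}{5} \cdot 27\right) = 26 \left(- \frac{1}{56}\right) + \left(5 + \frac{27}{5}\right) = - \frac{13}{28} + \frac{52}{5} = \frac{1391}{140}$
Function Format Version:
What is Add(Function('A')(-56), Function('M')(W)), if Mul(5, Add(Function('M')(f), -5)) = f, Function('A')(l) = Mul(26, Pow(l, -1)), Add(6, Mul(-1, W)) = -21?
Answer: Rational(1391, 140) ≈ 9.9357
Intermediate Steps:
W = 27 (W = Add(6, Mul(-1, -21)) = Add(6, 21) = 27)
Function('M')(f) = Add(5, Mul(Rational(1, 5), f))
Add(Function('A')(-56), Function('M')(W)) = Add(Mul(26, Pow(-56, -1)), Add(5, Mul(Rational(1, 5), 27))) = Add(Mul(26, Rational(-1, 56)), Add(5, Rational(27, 5))) = Add(Rational(-13, 28), Rational(52, 5)) = Rational(1391, 140)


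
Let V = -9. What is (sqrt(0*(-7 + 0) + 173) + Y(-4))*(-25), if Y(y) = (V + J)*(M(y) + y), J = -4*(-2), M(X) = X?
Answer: -200 - 25*sqrt(173) ≈ -528.82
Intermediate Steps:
J = 8
Y(y) = -2*y (Y(y) = (-9 + 8)*(y + y) = -2*y)
(sqrt(0*(-7 + 0) + 173) + Y(-4))*(-25) = (sqrt(0*(-7 + 0) + 173) - 2*(-4))*(-25) = (sqrt(0*(-7) + 173) + 8)*(-25) = (sqrt(0 + 173) + 8)*(-25) = (sqrt(173) + 8)*(-25) = (8 + sqrt(173))*(-25) = -200 - 25*sqrt(173)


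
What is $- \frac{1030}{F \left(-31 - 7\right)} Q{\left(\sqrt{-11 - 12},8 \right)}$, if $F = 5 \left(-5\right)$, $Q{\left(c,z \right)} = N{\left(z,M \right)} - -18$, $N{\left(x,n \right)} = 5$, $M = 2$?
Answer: $- \frac{2369}{95} \approx -24.937$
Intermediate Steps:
$Q{\left(c,z \right)} = 23$ ($Q{\left(c,z \right)} = 5 - -18 = 5 + 18 = 23$)
$F = -25$
$- \frac{1030}{F \left(-31 - 7\right)} Q{\left(\sqrt{-11 - 12},8 \right)} = - \frac{1030}{\left(-25\right) \left(-31 - 7\right)} 23 = - \frac{1030}{\left(-25\right) \left(-38\right)} 23 = - \frac{1030}{950} \cdot 23 = \left(-1030\right) \frac{1}{950} \cdot 23 = \left(- \frac{103}{95}\right) 23 = - \frac{2369}{95}$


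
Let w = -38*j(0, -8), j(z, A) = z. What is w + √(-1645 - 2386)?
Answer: I*√4031 ≈ 63.49*I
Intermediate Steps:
w = 0 (w = -38*0 = 0)
w + √(-1645 - 2386) = 0 + √(-1645 - 2386) = 0 + √(-4031) = 0 + I*√4031 = I*√4031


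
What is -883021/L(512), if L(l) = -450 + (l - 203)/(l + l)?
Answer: 31179776/15879 ≈ 1963.6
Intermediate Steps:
L(l) = -450 + (-203 + l)/(2*l) (L(l) = -450 + (-203 + l)/((2*l)) = -450 + (-203 + l)*(1/(2*l)) = -450 + (-203 + l)/(2*l))
-883021/L(512) = -883021*1024/(29*(-7 - 31*512)) = -883021*1024/(29*(-7 - 15872)) = -883021/((29/2)*(1/512)*(-15879)) = -883021/(-460491/1024) = -883021*(-1024/460491) = 31179776/15879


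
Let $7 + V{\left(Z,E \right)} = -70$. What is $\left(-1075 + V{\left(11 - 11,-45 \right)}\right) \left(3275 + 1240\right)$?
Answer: $-5201280$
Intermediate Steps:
$V{\left(Z,E \right)} = -77$ ($V{\left(Z,E \right)} = -7 - 70 = -77$)
$\left(-1075 + V{\left(11 - 11,-45 \right)}\right) \left(3275 + 1240\right) = \left(-1075 - 77\right) \left(3275 + 1240\right) = \left(-1152\right) 4515 = -5201280$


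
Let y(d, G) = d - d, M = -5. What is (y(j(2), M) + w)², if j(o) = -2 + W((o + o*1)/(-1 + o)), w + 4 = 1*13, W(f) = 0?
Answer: 81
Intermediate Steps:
w = 9 (w = -4 + 1*13 = -4 + 13 = 9)
j(o) = -2 (j(o) = -2 + 0 = -2)
y(d, G) = 0
(y(j(2), M) + w)² = (0 + 9)² = 9² = 81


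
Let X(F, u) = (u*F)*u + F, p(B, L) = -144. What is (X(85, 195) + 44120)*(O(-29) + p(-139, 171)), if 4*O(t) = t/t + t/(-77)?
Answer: -36241124295/77 ≈ -4.7066e+8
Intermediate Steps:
X(F, u) = F + F*u² (X(F, u) = (F*u)*u + F = F*u² + F = F + F*u²)
O(t) = ¼ - t/308 (O(t) = (t/t + t/(-77))/4 = (1 + t*(-1/77))/4 = (1 - t/77)/4 = ¼ - t/308)
(X(85, 195) + 44120)*(O(-29) + p(-139, 171)) = (85*(1 + 195²) + 44120)*((¼ - 1/308*(-29)) - 144) = (85*(1 + 38025) + 44120)*((¼ + 29/308) - 144) = (85*38026 + 44120)*(53/154 - 144) = (3232210 + 44120)*(-22123/154) = 3276330*(-22123/154) = -36241124295/77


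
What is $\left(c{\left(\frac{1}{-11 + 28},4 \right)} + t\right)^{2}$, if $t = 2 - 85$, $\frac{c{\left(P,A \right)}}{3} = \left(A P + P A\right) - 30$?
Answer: $\frac{8508889}{289} \approx 29443.0$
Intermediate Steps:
$c{\left(P,A \right)} = -90 + 6 A P$ ($c{\left(P,A \right)} = 3 \left(\left(A P + P A\right) - 30\right) = 3 \left(\left(A P + A P\right) - 30\right) = 3 \left(2 A P - 30\right) = 3 \left(-30 + 2 A P\right) = -90 + 6 A P$)
$t = -83$ ($t = 2 - 85 = -83$)
$\left(c{\left(\frac{1}{-11 + 28},4 \right)} + t\right)^{2} = \left(\left(-90 + 6 \cdot 4 \frac{1}{-11 + 28}\right) - 83\right)^{2} = \left(\left(-90 + 6 \cdot 4 \cdot \frac{1}{17}\right) - 83\right)^{2} = \left(\left(-90 + \frac{24}{17}\right) - 83\right)^{2} = \left(- \frac{1506}{17} - 83\right)^{2} = \left(- \frac{2917}{17}\right)^{2} = \frac{8508889}{289}$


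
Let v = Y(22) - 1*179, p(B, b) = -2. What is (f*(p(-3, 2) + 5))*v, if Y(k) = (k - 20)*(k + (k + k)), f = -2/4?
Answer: 141/2 ≈ 70.500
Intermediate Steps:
f = -1/2 (f = -2*1/4 = -1/2 ≈ -0.50000)
Y(k) = 3*k*(-20 + k) (Y(k) = (-20 + k)*(k + 2*k) = (-20 + k)*(3*k) = 3*k*(-20 + k))
v = -47 (v = 3*22*(-20 + 22) - 1*179 = 3*22*2 - 179 = 132 - 179 = -47)
(f*(p(-3, 2) + 5))*v = -(-2 + 5)/2*(-47) = -1/2*3*(-47) = -3/2*(-47) = 141/2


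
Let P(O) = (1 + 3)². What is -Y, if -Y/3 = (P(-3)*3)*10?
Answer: 1440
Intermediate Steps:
P(O) = 16 (P(O) = 4² = 16)
Y = -1440 (Y = -3*16*3*10 = -144*10 = -3*480 = -1440)
-Y = -1*(-1440) = 1440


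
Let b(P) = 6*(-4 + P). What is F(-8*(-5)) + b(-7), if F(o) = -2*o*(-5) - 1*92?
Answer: 242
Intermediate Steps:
b(P) = -24 + 6*P
F(o) = -92 + 10*o (F(o) = 10*o - 92 = -92 + 10*o)
F(-8*(-5)) + b(-7) = (-92 + 10*(-8*(-5))) + (-24 + 6*(-7)) = (-92 + 10*40) + (-24 - 42) = (-92 + 400) - 66 = 308 - 66 = 242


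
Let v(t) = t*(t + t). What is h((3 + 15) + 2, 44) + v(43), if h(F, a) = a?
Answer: 3742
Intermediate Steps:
v(t) = 2*t² (v(t) = t*(2*t) = 2*t²)
h((3 + 15) + 2, 44) + v(43) = 44 + 2*43² = 44 + 2*1849 = 44 + 3698 = 3742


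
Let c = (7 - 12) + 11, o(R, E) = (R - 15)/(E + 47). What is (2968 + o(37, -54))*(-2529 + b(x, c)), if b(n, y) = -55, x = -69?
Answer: -53628336/7 ≈ -7.6612e+6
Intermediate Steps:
o(R, E) = (-15 + R)/(47 + E)
c = 6 (c = -5 + 11 = 6)
(2968 + o(37, -54))*(-2529 + b(x, c)) = (2968 + (-15 + 37)/(47 - 54))*(-2529 - 55) = (2968 + 22/(-7))*(-2584) = (2968 - ⅐*22)*(-2584) = (2968 - 22/7)*(-2584) = (20754/7)*(-2584) = -53628336/7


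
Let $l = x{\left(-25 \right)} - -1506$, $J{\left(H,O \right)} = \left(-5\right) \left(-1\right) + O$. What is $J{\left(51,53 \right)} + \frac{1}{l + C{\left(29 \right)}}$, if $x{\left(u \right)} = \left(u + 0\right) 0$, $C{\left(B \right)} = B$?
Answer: $\frac{89031}{1535} \approx 58.001$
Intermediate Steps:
$x{\left(u \right)} = 0$ ($x{\left(u \right)} = u 0 = 0$)
$J{\left(H,O \right)} = 5 + O$
$l = 1506$ ($l = 0 - -1506 = 0 + 1506 = 1506$)
$J{\left(51,53 \right)} + \frac{1}{l + C{\left(29 \right)}} = \left(5 + 53\right) + \frac{1}{1506 + 29} = 58 + \frac{1}{1535} = \frac{89031}{1535}$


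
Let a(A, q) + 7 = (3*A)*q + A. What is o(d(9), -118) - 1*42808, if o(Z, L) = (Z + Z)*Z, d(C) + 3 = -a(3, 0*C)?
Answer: -42806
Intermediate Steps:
a(A, q) = -7 + A + 3*A*q (a(A, q) = -7 + ((3*A)*q + A) = -7 + (3*A*q + A) = -7 + (A + 3*A*q) = -7 + A + 3*A*q)
d(C) = 1 (d(C) = -3 - (-7 + 3 + 3*3*(0*C)) = -3 - (-7 + 3 + 3*3*0) = -3 - (-7 + 3 + 0) = -3 - 1*(-4) = -3 + 4 = 1)
o(Z, L) = 2*Z² (o(Z, L) = (2*Z)*Z = 2*Z²)
o(d(9), -118) - 1*42808 = 2*1² - 1*42808 = 2*1 - 42808 = 2 - 42808 = -42806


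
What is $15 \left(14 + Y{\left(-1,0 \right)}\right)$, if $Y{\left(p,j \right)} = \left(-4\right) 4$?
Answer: $-30$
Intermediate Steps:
$Y{\left(p,j \right)} = -16$
$15 \left(14 + Y{\left(-1,0 \right)}\right) = 15 \left(14 - 16\right) = 15 \left(-2\right) = -30$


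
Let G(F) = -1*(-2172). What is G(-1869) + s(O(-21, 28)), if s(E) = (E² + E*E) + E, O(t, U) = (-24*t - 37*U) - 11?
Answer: 591327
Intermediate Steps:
O(t, U) = -11 - 37*U - 24*t (O(t, U) = (-37*U - 24*t) - 11 = -11 - 37*U - 24*t)
G(F) = 2172
s(E) = E + 2*E² (s(E) = (E² + E²) + E = 2*E² + E = E + 2*E²)
G(-1869) + s(O(-21, 28)) = 2172 + (-11 - 37*28 - 24*(-21))*(1 + 2*(-11 - 37*28 - 24*(-21))) = 2172 + (-11 - 1036 + 504)*(1 + 2*(-11 - 1036 + 504)) = 2172 - 543*(1 + 2*(-543)) = 2172 - 543*(1 - 1086) = 2172 - 543*(-1085) = 2172 + 589155 = 591327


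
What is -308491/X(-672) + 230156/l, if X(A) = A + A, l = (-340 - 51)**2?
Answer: 47471742235/205472064 ≈ 231.04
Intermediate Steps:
l = 152881 (l = (-391)**2 = 152881)
X(A) = 2*A
-308491/X(-672) + 230156/l = -308491/(2*(-672)) + 230156/152881 = -308491/(-1344) + 230156*(1/152881) = -308491*(-1/1344) + 230156/152881 = 308491/1344 + 230156/152881 = 47471742235/205472064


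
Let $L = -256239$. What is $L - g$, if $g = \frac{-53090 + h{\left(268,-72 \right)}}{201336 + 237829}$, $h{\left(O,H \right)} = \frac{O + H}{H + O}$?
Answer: $- \frac{112531147346}{439165} \approx -2.5624 \cdot 10^{5}$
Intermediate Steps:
$h{\left(O,H \right)} = 1$ ($h{\left(O,H \right)} = \frac{H + O}{H + O} = 1$)
$g = - \frac{53089}{439165}$ ($g = \frac{-53090 + 1}{201336 + 237829} = - \frac{53089}{439165} \approx -0.12089$)
$L - g = -256239 - - \frac{53089}{439165} = -256239 + \frac{53089}{439165} = - \frac{112531147346}{439165}$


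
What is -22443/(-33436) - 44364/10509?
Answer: -415833739/117126308 ≈ -3.5503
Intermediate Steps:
-22443/(-33436) - 44364/10509 = -22443*(-1/33436) - 44364*1/10509 = 22443/33436 - 14788/3503 = -415833739/117126308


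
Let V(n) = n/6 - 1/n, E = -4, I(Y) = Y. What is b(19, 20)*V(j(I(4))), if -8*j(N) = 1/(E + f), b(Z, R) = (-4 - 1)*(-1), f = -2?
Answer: -69115/288 ≈ -239.98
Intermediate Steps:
b(Z, R) = 5 (b(Z, R) = -5*(-1) = 5)
j(N) = 1/48 (j(N) = -1/(8*(-4 - 2)) = -⅛/(-6) = -⅛*(-⅙) = 1/48)
V(n) = -1/n + n/6 (V(n) = n*(⅙) - 1/n = n/6 - 1/n = -1/n + n/6)
b(19, 20)*V(j(I(4))) = 5*(-1/1/48 + (⅙)*(1/48)) = 5*(-1*48 + 1/288) = 5*(-48 + 1/288) = 5*(-13823/288) = -69115/288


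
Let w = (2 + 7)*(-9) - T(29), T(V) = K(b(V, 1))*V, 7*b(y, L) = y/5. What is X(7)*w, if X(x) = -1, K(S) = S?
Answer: 3676/35 ≈ 105.03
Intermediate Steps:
b(y, L) = y/35 (b(y, L) = (y/5)/7 = y/35)
T(V) = V**2/35 (T(V) = (V/35)*V = V**2/35)
w = -3676/35 (w = (2 + 7)*(-9) - 29**2/35 = 9*(-9) - 841/35 = -81 - 1*841/35 = -81 - 841/35 = -3676/35 ≈ -105.03)
X(7)*w = -1*(-3676/35) = 3676/35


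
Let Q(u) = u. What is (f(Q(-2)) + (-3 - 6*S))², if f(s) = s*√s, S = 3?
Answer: 433 + 84*I*√2 ≈ 433.0 + 118.79*I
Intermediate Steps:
f(s) = s^(3/2)
(f(Q(-2)) + (-3 - 6*S))² = ((-2)^(3/2) + (-3 - 6*3))² = (-2*I*√2 + (-3 - 18))² = (-2*I*√2 - 21)² = (-21 - 2*I*√2)²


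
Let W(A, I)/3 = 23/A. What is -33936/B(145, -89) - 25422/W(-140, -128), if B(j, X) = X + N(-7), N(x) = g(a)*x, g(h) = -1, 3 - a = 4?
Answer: 49031024/943 ≈ 51995.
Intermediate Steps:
a = -1 (a = 3 - 1*4 = 3 - 4 = -1)
N(x) = -x
W(A, I) = 69/A (W(A, I) = 3*(23/A) = 69/A)
B(j, X) = 7 + X (B(j, X) = X - 1*(-7) = X + 7 = 7 + X)
-33936/B(145, -89) - 25422/W(-140, -128) = -33936/(7 - 89) - 25422/(69/(-140)) = -33936/(-82) - 25422/(69*(-1/140)) = -33936*(-1/82) - 25422/(-69/140) = 16968/41 - 25422*(-140/69) = 16968/41 + 1186360/23 = 49031024/943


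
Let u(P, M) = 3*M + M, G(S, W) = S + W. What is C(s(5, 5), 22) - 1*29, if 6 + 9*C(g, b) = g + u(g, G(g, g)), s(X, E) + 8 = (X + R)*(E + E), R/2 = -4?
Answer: -203/3 ≈ -67.667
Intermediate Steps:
R = -8 (R = 2*(-4) = -8)
s(X, E) = -8 + 2*E*(-8 + X) (s(X, E) = -8 + (X - 8)*(E + E) = -8 + (-8 + X)*(2*E) = -8 + 2*E*(-8 + X))
u(P, M) = 4*M
C(g, b) = -2/3 + g (C(g, b) = -2/3 + (g + 4*(g + g))/9 = -2/3 + (g + 4*(2*g))/9 = -2/3 + (g + 8*g)/9 = -2/3 + (9*g)/9 = -2/3 + g)
C(s(5, 5), 22) - 1*29 = (-2/3 + (-8 - 16*5 + 2*5*5)) - 1*29 = (-2/3 + (-8 - 80 + 50)) - 29 = (-2/3 - 38) - 29 = -116/3 - 29 = -203/3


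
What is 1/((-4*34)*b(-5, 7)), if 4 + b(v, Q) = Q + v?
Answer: 1/272 ≈ 0.0036765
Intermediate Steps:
b(v, Q) = -4 + Q + v (b(v, Q) = -4 + (Q + v) = -4 + Q + v)
1/((-4*34)*b(-5, 7)) = 1/((-4*34)*(-4 + 7 - 5)) = 1/(-136*(-2)) = 1/272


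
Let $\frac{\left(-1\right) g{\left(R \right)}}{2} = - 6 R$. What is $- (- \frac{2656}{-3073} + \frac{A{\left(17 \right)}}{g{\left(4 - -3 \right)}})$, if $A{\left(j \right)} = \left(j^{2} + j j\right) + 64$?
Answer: $- \frac{52285}{6146} \approx -8.5072$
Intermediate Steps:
$g{\left(R \right)} = 12 R$ ($g{\left(R \right)} = - 2 \left(- 6 R\right) = 12 R$)
$A{\left(j \right)} = 64 + 2 j^{2}$ ($A{\left(j \right)} = \left(j^{2} + j^{2}\right) + 64 = 2 j^{2} + 64 = 64 + 2 j^{2}$)
$- (- \frac{2656}{-3073} + \frac{A{\left(17 \right)}}{g{\left(4 - -3 \right)}}) = - (- \frac{2656}{-3073} + \frac{64 + 2 \cdot 17^{2}}{12 \left(4 - -3\right)}) = - (\left(-2656\right) \left(- \frac{1}{3073}\right) + \frac{64 + 2 \cdot 289}{12 \left(4 + 3\right)}) = - (\frac{2656}{3073} + \frac{64 + 578}{12 \cdot 7}) = - (\frac{2656}{3073} + \frac{642}{84}) = - (\frac{2656}{3073} + 642 \cdot \frac{1}{84}) = - (\frac{2656}{3073} + \frac{107}{14}) = \left(-1\right) \frac{52285}{6146} = - \frac{52285}{6146}$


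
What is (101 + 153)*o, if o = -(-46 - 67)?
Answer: 28702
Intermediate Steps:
o = 113 (o = -1*(-113) = 113)
(101 + 153)*o = (101 + 153)*113 = 254*113 = 28702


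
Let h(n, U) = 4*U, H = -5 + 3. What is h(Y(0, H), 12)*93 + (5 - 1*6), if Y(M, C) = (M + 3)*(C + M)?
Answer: 4463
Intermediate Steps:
H = -2
Y(M, C) = (3 + M)*(C + M)
h(Y(0, H), 12)*93 + (5 - 1*6) = (4*12)*93 + (5 - 1*6) = 48*93 + (5 - 6) = 4464 - 1 = 4463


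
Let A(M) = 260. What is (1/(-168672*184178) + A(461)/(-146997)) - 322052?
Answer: -490223320019208547687/1522186843512384 ≈ -3.2205e+5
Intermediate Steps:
(1/(-168672*184178) + A(461)/(-146997)) - 322052 = (1/(-168672*184178) + 260/(-146997)) - 322052 = (-1/168672*1/184178 + 260*(-1/146997)) - 322052 = (-1/31065671616 - 260/146997) - 322052 = -2692358255719/1522186843512384 - 322052 = -490223320019208547687/1522186843512384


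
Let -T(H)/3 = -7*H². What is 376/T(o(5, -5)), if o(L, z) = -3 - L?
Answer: 47/168 ≈ 0.27976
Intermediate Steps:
T(H) = 21*H² (T(H) = -(-21)*H² = 21*H²)
376/T(o(5, -5)) = 376/((21*(-3 - 1*5)²)) = 376/((21*(-3 - 5)²)) = 376/((21*(-8)²)) = 376/((21*64)) = 376/1344 = 376*(1/1344) = 47/168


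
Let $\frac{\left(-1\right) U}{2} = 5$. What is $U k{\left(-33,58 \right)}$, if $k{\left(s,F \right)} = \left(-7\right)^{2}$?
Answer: $-490$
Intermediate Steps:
$U = -10$ ($U = \left(-2\right) 5 = -10$)
$k{\left(s,F \right)} = 49$
$U k{\left(-33,58 \right)} = \left(-10\right) 49 = -490$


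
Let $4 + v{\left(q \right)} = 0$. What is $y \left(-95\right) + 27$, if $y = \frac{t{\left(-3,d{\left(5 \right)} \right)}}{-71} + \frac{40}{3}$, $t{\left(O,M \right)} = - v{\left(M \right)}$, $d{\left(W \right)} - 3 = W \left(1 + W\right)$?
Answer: $- \frac{262909}{213} \approx -1234.3$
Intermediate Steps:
$v{\left(q \right)} = -4$ ($v{\left(q \right)} = -4 + 0 = -4$)
$d{\left(W \right)} = 3 + W \left(1 + W\right)$
$t{\left(O,M \right)} = 4$ ($t{\left(O,M \right)} = \left(-1\right) \left(-4\right) = 4$)
$y = \frac{2828}{213}$ ($y = \frac{4}{-71} + \frac{40}{3} = 4 \left(- \frac{1}{71}\right) + 40 \cdot \frac{1}{3} = - \frac{4}{71} + \frac{40}{3} = \frac{2828}{213} \approx 13.277$)
$y \left(-95\right) + 27 = \frac{2828}{213} \left(-95\right) + 27 = - \frac{268660}{213} + 27 = - \frac{262909}{213}$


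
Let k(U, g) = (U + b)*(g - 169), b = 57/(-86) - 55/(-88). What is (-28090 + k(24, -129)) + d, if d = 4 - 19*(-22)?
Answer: -5987103/172 ≈ -34809.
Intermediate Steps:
b = -13/344 (b = 57*(-1/86) - 55*(-1/88) = -57/86 + 5/8 = -13/344 ≈ -0.037791)
d = 422 (d = 4 + 418 = 422)
k(U, g) = (-169 + g)*(-13/344 + U) (k(U, g) = (U - 13/344)*(g - 169) = (-13/344 + U)*(-169 + g) = (-169 + g)*(-13/344 + U))
(-28090 + k(24, -129)) + d = (-28090 + (2197/344 - 169*24 - 13/344*(-129) + 24*(-129))) + 422 = (-28090 + (2197/344 - 4056 + 39/8 - 3096)) + 422 = (-28090 - 1228207/172) + 422 = -6059687/172 + 422 = -5987103/172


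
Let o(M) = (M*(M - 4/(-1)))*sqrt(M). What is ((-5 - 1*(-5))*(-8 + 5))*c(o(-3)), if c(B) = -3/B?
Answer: 0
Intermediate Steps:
o(M) = M**(3/2)*(4 + M) (o(M) = (M*(M - 4*(-1)))*sqrt(M) = (M*(M + 4))*sqrt(M) = (M*(4 + M))*sqrt(M) = M**(3/2)*(4 + M))
((-5 - 1*(-5))*(-8 + 5))*c(o(-3)) = ((-5 - 1*(-5))*(-8 + 5))*(-3*I*sqrt(3)/(9*(4 - 3))) = ((-5 + 5)*(-3))*(-3*I*sqrt(3)/9) = (0*(-3))*(-3*I*sqrt(3)/9) = 0*(-I*sqrt(3)/3) = 0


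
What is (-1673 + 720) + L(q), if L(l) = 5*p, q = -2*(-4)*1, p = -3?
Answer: -968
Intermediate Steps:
q = 8 (q = 8*1 = 8)
L(l) = -15 (L(l) = 5*(-3) = -15)
(-1673 + 720) + L(q) = (-1673 + 720) - 15 = -953 - 15 = -968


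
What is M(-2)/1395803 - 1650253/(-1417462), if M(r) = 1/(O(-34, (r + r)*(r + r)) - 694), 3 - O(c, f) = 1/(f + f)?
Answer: 50935705268101183/43750519905146418 ≈ 1.1642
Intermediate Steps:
O(c, f) = 3 - 1/(2*f) (O(c, f) = 3 - 1/(f + f) = 3 - 1/(2*f))
M(r) = 1/(-691 - 1/(8*r²)) (M(r) = 1/((3 - 1/(2*(r + r)²)) - 694) = 1/((3 - 1/(4*r²)/2) - 694) = 1/((3 - 1/(8*r²)) - 694) = 1/(-691 - 1/(8*r²)))
M(-2)/1395803 - 1650253/(-1417462) = (8*(-2)²/(-1 - 5528*(-2)²))/1395803 - 1650253/(-1417462) = (8*4/(-1 - 5528*4))*(1/1395803) - 1650253*(-1/1417462) = (8*4/(-1 - 22112))*(1/1395803) + 1650253/1417462 = (8*4/(-22113))*(1/1395803) + 1650253/1417462 = (8*4*(-1/22113))*(1/1395803) + 1650253/1417462 = -32/22113*1/1395803 + 1650253/1417462 = -32/30865391739 + 1650253/1417462 = 50935705268101183/43750519905146418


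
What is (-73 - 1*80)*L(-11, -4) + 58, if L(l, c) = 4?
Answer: -554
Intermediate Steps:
(-73 - 1*80)*L(-11, -4) + 58 = (-73 - 1*80)*4 + 58 = (-73 - 80)*4 + 58 = -153*4 + 58 = -612 + 58 = -554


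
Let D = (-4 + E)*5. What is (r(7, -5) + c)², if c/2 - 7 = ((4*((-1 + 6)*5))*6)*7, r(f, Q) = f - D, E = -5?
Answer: 71673156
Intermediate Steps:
D = -45 (D = (-4 - 5)*5 = -9*5 = -45)
r(f, Q) = 45 + f (r(f, Q) = f - 1*(-45) = f + 45 = 45 + f)
c = 8414 (c = 14 + 2*(((4*((-1 + 6)*5))*6)*7) = 14 + 2*(((4*(5*5))*6)*7) = 14 + 2*(((4*25)*6)*7) = 14 + 2*((100*6)*7) = 14 + 2*(600*7) = 14 + 2*4200 = 14 + 8400 = 8414)
(r(7, -5) + c)² = ((45 + 7) + 8414)² = (52 + 8414)² = 8466² = 71673156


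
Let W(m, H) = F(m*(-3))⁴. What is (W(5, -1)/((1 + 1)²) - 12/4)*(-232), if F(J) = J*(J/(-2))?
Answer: -74323822557/8 ≈ -9.2905e+9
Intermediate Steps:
F(J) = -J²/2 (F(J) = J*(J*(-½)) = J*(-J/2) = -J²/2)
W(m, H) = 6561*m⁸/16 (W(m, H) = (-9*m²/2)⁴ = 6561*m⁸/16)
(W(5, -1)/((1 + 1)²) - 12/4)*(-232) = (((6561/16)*5⁸)/((1 + 1)²) - 12/4)*(-232) = (((6561/16)*390625)/(2²) - 12*¼)*(-232) = ((2562890625/16)/4 - 3)*(-232) = ((2562890625/16)*(¼) - 3)*(-232) = (2562890625/64 - 3)*(-232) = (2562890433/64)*(-232) = -74323822557/8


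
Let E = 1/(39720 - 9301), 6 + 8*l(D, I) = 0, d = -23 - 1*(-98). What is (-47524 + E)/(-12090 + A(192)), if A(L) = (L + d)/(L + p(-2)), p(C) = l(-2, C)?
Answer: 368636301525/93769426886 ≈ 3.9313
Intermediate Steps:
d = 75 (d = -23 + 98 = 75)
l(D, I) = -3/4 (l(D, I) = -3/4 + (1/8)*0 = -3/4 + 0 = -3/4)
p(C) = -3/4
E = 1/30419 ≈ 3.2874e-5
A(L) = (75 + L)/(-3/4 + L) (A(L) = (L + 75)/(L - 3/4) = (75 + L)/(-3/4 + L))
(-47524 + E)/(-12090 + A(192)) = (-47524 + 1/30419)/(-12090 + 4*(75 + 192)/(-3 + 4*192)) = -1445632555/(30419*(-12090 + 4*267/(-3 + 768))) = -1445632555/(30419*(-12090 + 4*267/765)) = -1445632555/(30419*(-12090 + 4*(1/765)*267)) = -1445632555/(30419*(-12090 + 356/255)) = -1445632555/(30419*(-3082594/255)) = -1445632555/30419*(-255/3082594) = 368636301525/93769426886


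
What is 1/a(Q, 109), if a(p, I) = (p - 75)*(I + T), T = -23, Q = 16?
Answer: -1/5074 ≈ -0.00019708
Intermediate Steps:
a(p, I) = (-75 + p)*(-23 + I) (a(p, I) = (p - 75)*(I - 23) = (-75 + p)*(-23 + I))
1/a(Q, 109) = 1/(1725 - 75*109 - 23*16 + 109*16) = 1/(1725 - 8175 - 368 + 1744) = 1/(-5074) = -1/5074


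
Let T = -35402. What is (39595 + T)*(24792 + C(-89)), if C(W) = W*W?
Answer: 137165609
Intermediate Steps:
C(W) = W**2
(39595 + T)*(24792 + C(-89)) = (39595 - 35402)*(24792 + (-89)**2) = 4193*(24792 + 7921) = 4193*32713 = 137165609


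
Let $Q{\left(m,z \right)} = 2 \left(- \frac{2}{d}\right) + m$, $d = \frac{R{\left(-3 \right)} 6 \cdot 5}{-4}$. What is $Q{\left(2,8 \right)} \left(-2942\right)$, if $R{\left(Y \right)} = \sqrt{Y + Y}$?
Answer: $-5884 + \frac{11768 i \sqrt{6}}{45} \approx -5884.0 + 640.57 i$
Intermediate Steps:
$R{\left(Y \right)} = \sqrt{2} \sqrt{Y}$ ($R{\left(Y \right)} = \sqrt{2 Y} = \sqrt{2} \sqrt{Y}$)
$d = - \frac{15 i \sqrt{6}}{2}$ ($d = \frac{\sqrt{2} \sqrt{-3} \cdot 6 \cdot 5}{-4} = \sqrt{2} i \sqrt{3} \cdot 6 \cdot 5 \left(- \frac{1}{4}\right) = i \sqrt{6} \cdot 6 \cdot 5 \left(- \frac{1}{4}\right) = 6 i \sqrt{6} \cdot 5 \left(- \frac{1}{4}\right) = 30 i \sqrt{6} \left(- \frac{1}{4}\right) = - \frac{15 i \sqrt{6}}{2} \approx - 18.371 i$)
$Q{\left(m,z \right)} = m - \frac{4 i \sqrt{6}}{45}$ ($Q{\left(m,z \right)} = 2 \left(- \frac{2}{\left(- \frac{15}{2}\right) i \sqrt{6}}\right) + m = 2 \left(- 2 \frac{i \sqrt{6}}{45}\right) + m = 2 \left(- \frac{2 i \sqrt{6}}{45}\right) + m = - \frac{4 i \sqrt{6}}{45} + m = m - \frac{4 i \sqrt{6}}{45}$)
$Q{\left(2,8 \right)} \left(-2942\right) = \left(2 - \frac{4 i \sqrt{6}}{45}\right) \left(-2942\right) = -5884 + \frac{11768 i \sqrt{6}}{45}$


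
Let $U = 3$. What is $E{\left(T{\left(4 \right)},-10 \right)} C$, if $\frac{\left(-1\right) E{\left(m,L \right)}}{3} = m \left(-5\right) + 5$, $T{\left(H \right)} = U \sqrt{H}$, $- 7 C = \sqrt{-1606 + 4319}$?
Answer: $- \frac{75 \sqrt{2713}}{7} \approx -558.07$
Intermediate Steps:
$C = - \frac{\sqrt{2713}}{7}$ ($C = - \frac{\sqrt{-1606 + 4319}}{7} = - \frac{\sqrt{2713}}{7} \approx -7.4409$)
$T{\left(H \right)} = 3 \sqrt{H}$
$E{\left(m,L \right)} = -15 + 15 m$ ($E{\left(m,L \right)} = - 3 \left(m \left(-5\right) + 5\right) = - 3 \left(- 5 m + 5\right) = - 3 \left(5 - 5 m\right) = -15 + 15 m$)
$E{\left(T{\left(4 \right)},-10 \right)} C = \left(-15 + 15 \cdot 3 \sqrt{4}\right) \left(- \frac{\sqrt{2713}}{7}\right) = \left(-15 + 15 \cdot 3 \cdot 2\right) \left(- \frac{\sqrt{2713}}{7}\right) = \left(-15 + 15 \cdot 6\right) \left(- \frac{\sqrt{2713}}{7}\right) = \left(-15 + 90\right) \left(- \frac{\sqrt{2713}}{7}\right) = 75 \left(- \frac{\sqrt{2713}}{7}\right) = - \frac{75 \sqrt{2713}}{7}$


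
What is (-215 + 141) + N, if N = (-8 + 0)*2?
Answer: -90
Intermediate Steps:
N = -16 (N = -8*2 = -16)
(-215 + 141) + N = (-215 + 141) - 16 = -74 - 16 = -90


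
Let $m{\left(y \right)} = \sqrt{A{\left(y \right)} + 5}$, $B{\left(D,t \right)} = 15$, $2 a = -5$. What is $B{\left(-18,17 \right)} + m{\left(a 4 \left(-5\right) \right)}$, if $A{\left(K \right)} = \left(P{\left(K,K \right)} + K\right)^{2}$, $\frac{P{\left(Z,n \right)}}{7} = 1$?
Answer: $15 + \sqrt{3254} \approx 72.044$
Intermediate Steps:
$a = - \frac{5}{2}$ ($a = \frac{1}{2} \left(-5\right) = - \frac{5}{2} \approx -2.5$)
$P{\left(Z,n \right)} = 7$ ($P{\left(Z,n \right)} = 7 \cdot 1 = 7$)
$A{\left(K \right)} = \left(7 + K\right)^{2}$
$m{\left(y \right)} = \sqrt{5 + \left(7 + y\right)^{2}}$ ($m{\left(y \right)} = \sqrt{\left(7 + y\right)^{2} + 5} = \sqrt{5 + \left(7 + y\right)^{2}}$)
$B{\left(-18,17 \right)} + m{\left(a 4 \left(-5\right) \right)} = 15 + \sqrt{5 + \left(7 + \left(- \frac{5}{2}\right) 4 \left(-5\right)\right)^{2}} = 15 + \sqrt{5 + \left(7 - -50\right)^{2}} = 15 + \sqrt{5 + \left(7 + 50\right)^{2}} = 15 + \sqrt{5 + 57^{2}} = 15 + \sqrt{5 + 3249} = 15 + \sqrt{3254}$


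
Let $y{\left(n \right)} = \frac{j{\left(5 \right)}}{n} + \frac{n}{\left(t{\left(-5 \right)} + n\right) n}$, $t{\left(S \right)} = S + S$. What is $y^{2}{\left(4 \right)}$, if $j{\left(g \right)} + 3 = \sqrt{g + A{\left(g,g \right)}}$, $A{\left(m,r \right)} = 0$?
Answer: $\frac{83}{72} - \frac{11 \sqrt{5}}{24} \approx 0.12791$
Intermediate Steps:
$t{\left(S \right)} = 2 S$
$j{\left(g \right)} = -3 + \sqrt{g}$ ($j{\left(g \right)} = -3 + \sqrt{g + 0} = -3 + \sqrt{g}$)
$y{\left(n \right)} = \frac{1}{-10 + n} + \frac{-3 + \sqrt{5}}{n}$ ($y{\left(n \right)} = \frac{-3 + \sqrt{5}}{n} + \frac{n}{\left(2 \left(-5\right) + n\right) n} = \frac{-3 + \sqrt{5}}{n} + \frac{n}{\left(-10 + n\right) n} = \frac{-3 + \sqrt{5}}{n} + \frac{n}{n \left(-10 + n\right)} = \frac{-3 + \sqrt{5}}{n} + n \frac{1}{n \left(-10 + n\right)} = \frac{-3 + \sqrt{5}}{n} + \frac{1}{-10 + n} = \frac{1}{-10 + n} + \frac{-3 + \sqrt{5}}{n}$)
$y^{2}{\left(4 \right)} = \left(\frac{30 + 4 - 10 \sqrt{5} - 4 \left(3 - \sqrt{5}\right)}{4 \left(-10 + 4\right)}\right)^{2} = \left(\frac{30 + 4 - 10 \sqrt{5} - \left(12 - 4 \sqrt{5}\right)}{4 \left(-6\right)}\right)^{2} = \left(\frac{1}{4} \left(- \frac{1}{6}\right) \left(22 - 6 \sqrt{5}\right)\right)^{2} = \left(- \frac{11}{12} + \frac{\sqrt{5}}{4}\right)^{2}$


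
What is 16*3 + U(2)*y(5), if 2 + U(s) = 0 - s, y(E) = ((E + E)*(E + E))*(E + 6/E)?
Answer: -2432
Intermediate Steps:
y(E) = 4*E²*(E + 6/E) (y(E) = ((2*E)*(2*E))*(E + 6/E) = (4*E²)*(E + 6/E) = 4*E²*(E + 6/E))
U(s) = -2 - s (U(s) = -2 + (0 - s) = -2 - s)
16*3 + U(2)*y(5) = 16*3 + (-2 - 1*2)*(4*5*(6 + 5²)) = 48 + (-2 - 2)*(4*5*(6 + 25)) = 48 - 16*5*31 = 48 - 4*620 = 48 - 2480 = -2432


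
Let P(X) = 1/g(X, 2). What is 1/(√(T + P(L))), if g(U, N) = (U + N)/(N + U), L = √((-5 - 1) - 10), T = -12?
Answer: -I*√11/11 ≈ -0.30151*I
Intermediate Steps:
L = 4*I (L = √(-6 - 10) = √(-16) = 4*I ≈ 4.0*I)
g(U, N) = 1 (g(U, N) = (N + U)/(N + U) = 1)
P(X) = 1 (P(X) = 1/1 = 1)
1/(√(T + P(L))) = 1/(√(-12 + 1)) = 1/(√(-11)) = 1/(I*√11) = -I*√11/11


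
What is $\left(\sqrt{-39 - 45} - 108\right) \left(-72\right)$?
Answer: $7776 - 144 i \sqrt{21} \approx 7776.0 - 659.89 i$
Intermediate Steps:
$\left(\sqrt{-39 - 45} - 108\right) \left(-72\right) = \left(\sqrt{-84} - 108\right) \left(-72\right) = \left(2 i \sqrt{21} - 108\right) \left(-72\right) = \left(-108 + 2 i \sqrt{21}\right) \left(-72\right) = 7776 - 144 i \sqrt{21}$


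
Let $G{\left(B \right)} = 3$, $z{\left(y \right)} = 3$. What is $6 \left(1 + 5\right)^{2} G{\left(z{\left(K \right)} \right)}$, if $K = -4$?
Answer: $648$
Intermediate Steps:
$6 \left(1 + 5\right)^{2} G{\left(z{\left(K \right)} \right)} = 6 \left(1 + 5\right)^{2} \cdot 3 = 6 \cdot 6^{2} \cdot 3 = 6 \cdot 36 \cdot 3 = 216 \cdot 3 = 648$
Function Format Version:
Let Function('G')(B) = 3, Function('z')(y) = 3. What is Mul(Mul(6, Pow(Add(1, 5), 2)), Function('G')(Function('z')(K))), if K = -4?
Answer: 648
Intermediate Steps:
Mul(Mul(6, Pow(Add(1, 5), 2)), Function('G')(Function('z')(K))) = Mul(Mul(6, Pow(Add(1, 5), 2)), 3) = Mul(Mul(6, Pow(6, 2)), 3) = Mul(Mul(6, 36), 3) = Mul(216, 3) = 648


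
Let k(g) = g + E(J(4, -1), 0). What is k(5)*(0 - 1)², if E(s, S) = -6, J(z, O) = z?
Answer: -1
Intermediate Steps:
k(g) = -6 + g (k(g) = g - 6 = -6 + g)
k(5)*(0 - 1)² = (-6 + 5)*(0 - 1)² = -1*(-1)² = -1*1 = -1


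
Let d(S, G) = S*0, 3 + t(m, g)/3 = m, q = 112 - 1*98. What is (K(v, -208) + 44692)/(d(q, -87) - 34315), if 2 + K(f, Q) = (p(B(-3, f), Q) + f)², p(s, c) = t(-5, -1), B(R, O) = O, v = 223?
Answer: -84291/34315 ≈ -2.4564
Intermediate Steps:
q = 14 (q = 112 - 98 = 14)
t(m, g) = -9 + 3*m
p(s, c) = -24 (p(s, c) = -9 + 3*(-5) = -9 - 15 = -24)
d(S, G) = 0
K(f, Q) = -2 + (-24 + f)²
(K(v, -208) + 44692)/(d(q, -87) - 34315) = ((-2 + (-24 + 223)²) + 44692)/(0 - 34315) = ((-2 + 199²) + 44692)/(-34315) = ((-2 + 39601) + 44692)*(-1/34315) = (39599 + 44692)*(-1/34315) = 84291*(-1/34315) = -84291/34315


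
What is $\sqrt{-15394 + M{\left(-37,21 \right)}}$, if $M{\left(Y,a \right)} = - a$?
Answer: $i \sqrt{15415} \approx 124.16 i$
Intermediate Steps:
$\sqrt{-15394 + M{\left(-37,21 \right)}} = \sqrt{-15394 - 21} = \sqrt{-15415} = i \sqrt{15415}$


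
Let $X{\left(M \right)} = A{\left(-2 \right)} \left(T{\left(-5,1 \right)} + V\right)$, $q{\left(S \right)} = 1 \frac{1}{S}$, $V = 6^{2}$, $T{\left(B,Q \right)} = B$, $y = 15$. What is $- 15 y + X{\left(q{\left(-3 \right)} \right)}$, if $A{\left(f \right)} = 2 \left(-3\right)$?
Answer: $-411$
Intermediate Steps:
$V = 36$
$A{\left(f \right)} = -6$
$q{\left(S \right)} = \frac{1}{S}$
$X{\left(M \right)} = -186$ ($X{\left(M \right)} = - 6 \left(-5 + 36\right) = \left(-6\right) 31 = -186$)
$- 15 y + X{\left(q{\left(-3 \right)} \right)} = \left(-15\right) 15 - 186 = -225 - 186 = -411$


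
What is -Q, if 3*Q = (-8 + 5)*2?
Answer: 2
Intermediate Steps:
Q = -2 (Q = ((-8 + 5)*2)/3 = (-3*2)/3 = (1/3)*(-6) = -2)
-Q = -1*(-2) = 2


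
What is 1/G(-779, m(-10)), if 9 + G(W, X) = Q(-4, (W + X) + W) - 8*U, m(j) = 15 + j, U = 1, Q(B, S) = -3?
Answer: -1/20 ≈ -0.050000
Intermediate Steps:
G(W, X) = -20 (G(W, X) = -9 + (-3 - 8*1) = -9 + (-3 - 8) = -9 - 11 = -20)
1/G(-779, m(-10)) = 1/(-20) = -1/20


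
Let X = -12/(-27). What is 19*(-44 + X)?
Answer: -7448/9 ≈ -827.56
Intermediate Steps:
X = 4/9 (X = -12*(-1/27) = 4/9 ≈ 0.44444)
19*(-44 + X) = 19*(-44 + 4/9) = 19*(-392/9) = -7448/9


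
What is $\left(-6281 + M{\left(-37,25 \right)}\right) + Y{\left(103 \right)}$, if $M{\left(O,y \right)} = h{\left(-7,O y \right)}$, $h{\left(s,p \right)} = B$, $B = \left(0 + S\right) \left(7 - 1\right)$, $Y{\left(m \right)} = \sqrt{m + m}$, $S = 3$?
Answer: $-6263 + \sqrt{206} \approx -6248.6$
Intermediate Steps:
$Y{\left(m \right)} = \sqrt{2} \sqrt{m}$ ($Y{\left(m \right)} = \sqrt{2 m} = \sqrt{2} \sqrt{m}$)
$B = 18$ ($B = \left(0 + 3\right) \left(7 - 1\right) = 3 \cdot 6 = 18$)
$h{\left(s,p \right)} = 18$
$M{\left(O,y \right)} = 18$
$\left(-6281 + M{\left(-37,25 \right)}\right) + Y{\left(103 \right)} = \left(-6281 + 18\right) + \sqrt{2} \sqrt{103} = -6263 + \sqrt{206}$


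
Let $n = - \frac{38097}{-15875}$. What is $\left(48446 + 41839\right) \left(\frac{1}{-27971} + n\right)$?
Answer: $\frac{19241454548784}{88807925} \approx 2.1666 \cdot 10^{5}$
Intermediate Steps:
$n = \frac{38097}{15875}$ ($n = \left(-38097\right) \left(- \frac{1}{15875}\right) = \frac{38097}{15875} \approx 2.3998$)
$\left(48446 + 41839\right) \left(\frac{1}{-27971} + n\right) = \left(48446 + 41839\right) \left(\frac{1}{-27971} + \frac{38097}{15875}\right) = 90285 \left(- \frac{1}{27971} + \frac{38097}{15875}\right) = 90285 \cdot \frac{1065595312}{444039625} = \frac{19241454548784}{88807925}$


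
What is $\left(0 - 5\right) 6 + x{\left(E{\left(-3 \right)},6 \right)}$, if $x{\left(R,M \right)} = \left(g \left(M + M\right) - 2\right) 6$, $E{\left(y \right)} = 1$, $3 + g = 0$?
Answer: $-258$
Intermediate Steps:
$g = -3$ ($g = -3 + 0 = -3$)
$x{\left(R,M \right)} = -12 - 36 M$ ($x{\left(R,M \right)} = \left(- 3 \left(M + M\right) - 2\right) 6 = \left(- 3 \cdot 2 M - 2\right) 6 = \left(- 6 M - 2\right) 6 = \left(-2 - 6 M\right) 6 = -12 - 36 M$)
$\left(0 - 5\right) 6 + x{\left(E{\left(-3 \right)},6 \right)} = \left(0 - 5\right) 6 - 228 = \left(-5\right) 6 - 228 = -30 - 228 = -258$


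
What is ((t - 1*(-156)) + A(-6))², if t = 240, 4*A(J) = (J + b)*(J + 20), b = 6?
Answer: 156816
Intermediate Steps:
A(J) = (6 + J)*(20 + J)/4 (A(J) = ((J + 6)*(J + 20))/4 = ((6 + J)*(20 + J))/4 = (6 + J)*(20 + J)/4)
((t - 1*(-156)) + A(-6))² = ((240 - 1*(-156)) + (30 + (¼)*(-6)² + (13/2)*(-6)))² = ((240 + 156) + (30 + (¼)*36 - 39))² = (396 + (30 + 9 - 39))² = (396 + 0)² = 396² = 156816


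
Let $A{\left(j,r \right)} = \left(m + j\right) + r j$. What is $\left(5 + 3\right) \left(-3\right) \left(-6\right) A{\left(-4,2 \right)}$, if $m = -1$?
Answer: $-1872$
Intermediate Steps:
$A{\left(j,r \right)} = -1 + j + j r$ ($A{\left(j,r \right)} = \left(-1 + j\right) + r j = \left(-1 + j\right) + j r = -1 + j + j r$)
$\left(5 + 3\right) \left(-3\right) \left(-6\right) A{\left(-4,2 \right)} = \left(5 + 3\right) \left(-3\right) \left(-6\right) \left(-1 - 4 - 8\right) = 8 \left(-3\right) \left(-6\right) \left(-1 - 4 - 8\right) = \left(-24\right) \left(-6\right) \left(-13\right) = 144 \left(-13\right) = -1872$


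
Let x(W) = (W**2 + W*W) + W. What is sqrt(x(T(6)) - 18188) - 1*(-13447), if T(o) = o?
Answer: 13447 + I*sqrt(18110) ≈ 13447.0 + 134.57*I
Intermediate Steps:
x(W) = W + 2*W**2 (x(W) = (W**2 + W**2) + W = 2*W**2 + W = W + 2*W**2)
sqrt(x(T(6)) - 18188) - 1*(-13447) = sqrt(6*(1 + 2*6) - 18188) - 1*(-13447) = sqrt(6*(1 + 12) - 18188) + 13447 = sqrt(6*13 - 18188) + 13447 = sqrt(78 - 18188) + 13447 = sqrt(-18110) + 13447 = I*sqrt(18110) + 13447 = 13447 + I*sqrt(18110)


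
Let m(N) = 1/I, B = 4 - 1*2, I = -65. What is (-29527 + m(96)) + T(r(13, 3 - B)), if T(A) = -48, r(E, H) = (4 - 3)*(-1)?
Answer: -1922376/65 ≈ -29575.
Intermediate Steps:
B = 2 (B = 4 - 2 = 2)
r(E, H) = -1 (r(E, H) = 1*(-1) = -1)
m(N) = -1/65 (m(N) = 1/(-65) = -1/65)
(-29527 + m(96)) + T(r(13, 3 - B)) = (-29527 - 1/65) - 48 = -1919256/65 - 48 = -1922376/65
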